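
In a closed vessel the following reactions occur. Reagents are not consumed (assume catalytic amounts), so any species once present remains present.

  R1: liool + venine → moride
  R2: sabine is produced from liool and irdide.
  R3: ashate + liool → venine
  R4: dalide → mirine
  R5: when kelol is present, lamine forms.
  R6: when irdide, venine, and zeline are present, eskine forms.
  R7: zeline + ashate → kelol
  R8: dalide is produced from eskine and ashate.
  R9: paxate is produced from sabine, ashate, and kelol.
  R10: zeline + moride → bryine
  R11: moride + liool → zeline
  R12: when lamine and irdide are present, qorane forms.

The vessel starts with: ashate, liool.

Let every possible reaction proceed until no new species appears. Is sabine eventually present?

No

sabine would need liool and irdide (R2), but irdide never forms.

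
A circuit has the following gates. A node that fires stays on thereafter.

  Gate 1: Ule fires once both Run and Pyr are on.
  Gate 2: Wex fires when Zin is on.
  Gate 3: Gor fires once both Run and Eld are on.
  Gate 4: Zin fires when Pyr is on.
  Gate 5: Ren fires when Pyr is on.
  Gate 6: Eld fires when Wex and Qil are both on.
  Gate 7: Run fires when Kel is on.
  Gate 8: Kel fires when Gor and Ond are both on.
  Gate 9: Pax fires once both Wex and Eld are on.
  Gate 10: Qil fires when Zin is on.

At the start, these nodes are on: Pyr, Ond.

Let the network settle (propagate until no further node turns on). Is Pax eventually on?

Yes

Gate 4: Pyr on → Zin on.
Zin is on, so Wex fires (Gate 2).
Zin is on, so Qil fires (Gate 10).
Wex and Qil are on, so Eld fires (Gate 6).
Gate 9: Wex and Eld on → Pax on.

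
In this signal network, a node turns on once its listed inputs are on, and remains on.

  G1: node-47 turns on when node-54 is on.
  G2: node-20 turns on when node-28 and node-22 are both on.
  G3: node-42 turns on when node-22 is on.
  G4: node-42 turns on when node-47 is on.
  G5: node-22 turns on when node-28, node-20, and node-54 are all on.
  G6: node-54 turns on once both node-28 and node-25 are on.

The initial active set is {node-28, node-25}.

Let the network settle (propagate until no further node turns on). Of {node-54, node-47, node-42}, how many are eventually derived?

G6: node-28 and node-25 on → node-54 on.
G1: node-54 on → node-47 on.
node-47 is on, so node-42 turns on (G4).
node-54: reached.
node-47: reached.
node-42: reached.
All 3 are reached.

3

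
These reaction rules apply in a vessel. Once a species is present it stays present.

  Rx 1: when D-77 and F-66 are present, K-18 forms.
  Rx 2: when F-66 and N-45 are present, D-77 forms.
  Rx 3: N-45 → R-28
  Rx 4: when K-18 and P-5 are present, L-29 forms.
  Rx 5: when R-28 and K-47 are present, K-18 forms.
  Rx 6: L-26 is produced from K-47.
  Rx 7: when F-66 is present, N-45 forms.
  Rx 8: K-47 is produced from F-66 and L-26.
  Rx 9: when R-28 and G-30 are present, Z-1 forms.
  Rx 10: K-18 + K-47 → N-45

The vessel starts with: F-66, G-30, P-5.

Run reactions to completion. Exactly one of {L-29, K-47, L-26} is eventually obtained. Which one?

F-66 present → N-45 forms (Rx 7).
F-66 and N-45 present → D-77 forms (Rx 2).
D-77 and F-66 present → K-18 forms (Rx 1).
K-18 and P-5 present → L-29 forms (Rx 4).
L-26 would need K-47 (Rx 6), but K-47 never forms. K-47 would need F-66 and L-26 (Rx 8), but L-26 never forms.

L-29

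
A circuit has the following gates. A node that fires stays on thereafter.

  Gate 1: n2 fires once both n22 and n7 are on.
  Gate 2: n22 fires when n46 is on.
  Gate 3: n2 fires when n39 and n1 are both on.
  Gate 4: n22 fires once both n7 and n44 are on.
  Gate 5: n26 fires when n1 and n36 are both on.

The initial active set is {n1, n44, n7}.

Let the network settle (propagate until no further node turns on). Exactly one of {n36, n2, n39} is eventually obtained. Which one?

n7 and n44 are on, so n22 fires (Gate 4).
n22 and n7 are on, so n2 fires (Gate 1).
No rule produces n36, and it is not given. No rule produces n39, and it is not given.

n2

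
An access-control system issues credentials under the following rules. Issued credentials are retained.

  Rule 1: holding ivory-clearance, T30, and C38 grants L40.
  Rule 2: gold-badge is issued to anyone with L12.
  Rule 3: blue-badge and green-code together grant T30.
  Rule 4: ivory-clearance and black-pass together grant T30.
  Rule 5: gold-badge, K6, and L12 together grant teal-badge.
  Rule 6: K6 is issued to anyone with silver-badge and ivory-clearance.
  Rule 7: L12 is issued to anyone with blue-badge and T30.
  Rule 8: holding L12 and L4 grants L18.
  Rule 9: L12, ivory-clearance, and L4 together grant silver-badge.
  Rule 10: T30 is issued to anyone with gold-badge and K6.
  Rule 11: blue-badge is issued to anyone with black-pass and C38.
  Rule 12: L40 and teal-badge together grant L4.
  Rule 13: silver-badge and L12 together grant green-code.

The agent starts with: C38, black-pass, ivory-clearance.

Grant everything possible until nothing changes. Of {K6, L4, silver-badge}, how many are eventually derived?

0

K6 would need silver-badge and ivory-clearance (Rule 6), but silver-badge is never granted.
L4 would need L40 and teal-badge (Rule 12), but teal-badge is never granted.
silver-badge would need L12, ivory-clearance, and L4 (Rule 9), but L4 is never granted.
None of the 3 are reached.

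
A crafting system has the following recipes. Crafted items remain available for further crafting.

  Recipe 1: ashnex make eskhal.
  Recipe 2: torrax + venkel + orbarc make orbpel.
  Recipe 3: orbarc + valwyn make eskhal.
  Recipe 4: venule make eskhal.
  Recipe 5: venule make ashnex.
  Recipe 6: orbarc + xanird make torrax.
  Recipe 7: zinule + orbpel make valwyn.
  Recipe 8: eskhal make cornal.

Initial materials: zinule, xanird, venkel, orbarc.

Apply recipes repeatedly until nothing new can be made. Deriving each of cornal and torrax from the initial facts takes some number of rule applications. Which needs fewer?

torrax

torrax: Using Recipe 6, orbarc and xanird make torrax. [1 rule application]
cornal: Using Recipe 6, orbarc and xanird make torrax. torrax + venkel + orbarc → orbpel (Recipe 2). zinule + orbpel → valwyn (Recipe 7). orbarc + valwyn → eskhal (Recipe 3). Using Recipe 8, eskhal makes cornal. [5 rule applications]
torrax needs fewer.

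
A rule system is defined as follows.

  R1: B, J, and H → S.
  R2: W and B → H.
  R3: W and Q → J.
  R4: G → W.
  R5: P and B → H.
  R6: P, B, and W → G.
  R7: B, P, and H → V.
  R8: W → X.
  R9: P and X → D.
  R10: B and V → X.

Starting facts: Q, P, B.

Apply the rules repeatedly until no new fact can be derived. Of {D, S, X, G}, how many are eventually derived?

P and B hold, so H follows (R5).
B, P, and H hold, so V follows (R7).
From B and V, R10 gives X.
From P and X, R9 gives D.
D: reached.
S would need B, J, and H (R1), but J is never established.
X: reached.
G would need P, B, and W (R6), but W is never established.
Reached: D and X — 2 of the 4.

2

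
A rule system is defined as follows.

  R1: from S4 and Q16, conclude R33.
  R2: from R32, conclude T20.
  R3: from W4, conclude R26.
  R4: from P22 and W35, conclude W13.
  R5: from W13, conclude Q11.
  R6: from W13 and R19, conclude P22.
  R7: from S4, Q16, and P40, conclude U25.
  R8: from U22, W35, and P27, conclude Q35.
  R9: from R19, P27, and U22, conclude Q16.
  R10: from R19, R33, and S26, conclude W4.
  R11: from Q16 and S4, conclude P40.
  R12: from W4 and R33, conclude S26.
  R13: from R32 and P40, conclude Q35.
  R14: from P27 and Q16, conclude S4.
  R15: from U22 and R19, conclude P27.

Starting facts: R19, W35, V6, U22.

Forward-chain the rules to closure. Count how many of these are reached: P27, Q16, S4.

U22 and R19 hold, so P27 follows (R15).
R19, P27, and U22 hold, so Q16 follows (R9).
P27 and Q16 hold, so S4 follows (R14).
P27: reached.
Q16: reached.
S4: reached.
All 3 are reached.

3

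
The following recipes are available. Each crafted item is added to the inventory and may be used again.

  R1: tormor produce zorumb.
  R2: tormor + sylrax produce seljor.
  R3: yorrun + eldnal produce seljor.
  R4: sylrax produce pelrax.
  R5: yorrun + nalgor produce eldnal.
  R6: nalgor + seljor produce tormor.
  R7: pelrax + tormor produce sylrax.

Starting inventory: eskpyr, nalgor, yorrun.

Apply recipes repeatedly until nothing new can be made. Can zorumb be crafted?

yorrun + nalgor → eldnal (R5).
Using R3, yorrun and eldnal make seljor.
nalgor + seljor → tormor (R6).
Using R1, tormor makes zorumb.

Yes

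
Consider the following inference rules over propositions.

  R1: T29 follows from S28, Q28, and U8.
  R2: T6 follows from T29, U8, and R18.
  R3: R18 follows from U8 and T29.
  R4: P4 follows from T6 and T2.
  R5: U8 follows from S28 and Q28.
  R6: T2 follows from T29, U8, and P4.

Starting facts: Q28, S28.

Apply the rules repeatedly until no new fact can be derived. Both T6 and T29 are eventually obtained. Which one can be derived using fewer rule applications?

T29: S28 and Q28 hold, so U8 follows (R5). S28, Q28, and U8 hold, so T29 follows (R1). [2 rule applications]
T6: From S28 and Q28, R5 gives U8. S28, Q28, and U8 hold, so T29 follows (R1). U8 and T29 hold, so R18 follows (R3). From T29, U8, and R18, R2 gives T6. [4 rule applications]
T29 needs fewer.

T29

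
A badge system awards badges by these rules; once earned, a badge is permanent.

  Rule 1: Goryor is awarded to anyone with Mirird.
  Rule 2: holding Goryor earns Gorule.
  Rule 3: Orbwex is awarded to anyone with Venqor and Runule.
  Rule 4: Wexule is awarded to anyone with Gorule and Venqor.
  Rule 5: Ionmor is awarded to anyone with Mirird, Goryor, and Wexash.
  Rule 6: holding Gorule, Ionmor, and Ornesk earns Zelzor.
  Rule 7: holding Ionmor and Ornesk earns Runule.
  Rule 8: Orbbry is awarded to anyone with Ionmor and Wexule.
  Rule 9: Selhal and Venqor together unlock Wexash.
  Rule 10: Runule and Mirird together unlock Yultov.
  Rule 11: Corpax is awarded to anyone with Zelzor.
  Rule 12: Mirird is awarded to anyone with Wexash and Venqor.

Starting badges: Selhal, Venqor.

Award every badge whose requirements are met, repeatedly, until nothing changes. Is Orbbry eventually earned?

Yes

With Selhal and Venqor, Wexash is earned (Rule 9).
With Wexash and Venqor, Mirird is earned (Rule 12).
With Mirird, Goryor is earned (Rule 1).
With Goryor, Gorule is earned (Rule 2).
With Mirird, Goryor, and Wexash, Ionmor is earned (Rule 5).
With Gorule and Venqor, Wexule is earned (Rule 4).
With Ionmor and Wexule, Orbbry is earned (Rule 8).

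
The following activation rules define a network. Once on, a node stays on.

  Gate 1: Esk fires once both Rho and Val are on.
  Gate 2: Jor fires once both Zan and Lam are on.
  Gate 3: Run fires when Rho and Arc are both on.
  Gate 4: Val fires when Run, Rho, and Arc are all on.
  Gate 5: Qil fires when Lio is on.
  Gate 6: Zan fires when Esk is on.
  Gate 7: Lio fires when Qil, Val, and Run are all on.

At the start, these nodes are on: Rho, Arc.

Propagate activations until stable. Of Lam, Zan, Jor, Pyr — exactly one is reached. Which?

Zan

Gate 3: Rho and Arc on → Run on.
Gate 4: Run, Rho, and Arc on → Val on.
Rho and Val are on, so Esk fires (Gate 1).
Gate 6: Esk on → Zan on.
No rule produces Pyr, and it is not given. No rule produces Lam, and it is not given. Jor would need Zan and Lam (Gate 2), but Lam never turns on.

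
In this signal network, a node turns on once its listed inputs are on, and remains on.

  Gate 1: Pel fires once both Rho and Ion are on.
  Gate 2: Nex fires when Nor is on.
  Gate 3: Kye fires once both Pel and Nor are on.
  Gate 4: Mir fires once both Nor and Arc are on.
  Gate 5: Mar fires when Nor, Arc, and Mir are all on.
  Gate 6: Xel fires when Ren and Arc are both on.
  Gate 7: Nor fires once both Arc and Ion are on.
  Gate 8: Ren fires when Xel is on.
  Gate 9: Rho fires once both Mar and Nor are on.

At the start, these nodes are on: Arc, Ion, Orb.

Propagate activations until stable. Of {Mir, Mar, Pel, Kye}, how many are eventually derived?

Gate 7: Arc and Ion on → Nor on.
Nor and Arc are on, so Mir fires (Gate 4).
Nor, Arc, and Mir are on, so Mar fires (Gate 5).
Gate 9: Mar and Nor on → Rho on.
Rho and Ion are on, so Pel fires (Gate 1).
Pel and Nor are on, so Kye fires (Gate 3).
Mir: reached.
Mar: reached.
Pel: reached.
Kye: reached.
All 4 are reached.

4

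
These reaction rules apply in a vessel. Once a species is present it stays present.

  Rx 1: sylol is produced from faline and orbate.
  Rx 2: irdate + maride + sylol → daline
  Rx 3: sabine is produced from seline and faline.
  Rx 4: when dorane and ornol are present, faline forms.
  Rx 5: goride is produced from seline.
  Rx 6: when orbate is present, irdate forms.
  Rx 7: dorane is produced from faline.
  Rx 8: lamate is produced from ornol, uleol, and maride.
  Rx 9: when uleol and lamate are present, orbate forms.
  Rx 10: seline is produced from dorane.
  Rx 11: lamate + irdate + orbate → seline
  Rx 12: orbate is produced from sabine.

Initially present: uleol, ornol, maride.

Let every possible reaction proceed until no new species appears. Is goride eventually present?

ornol, uleol, and maride present → lamate forms (Rx 8).
uleol and lamate present → orbate forms (Rx 9).
orbate present → irdate forms (Rx 6).
lamate, irdate, and orbate present → seline forms (Rx 11).
seline present → goride forms (Rx 5).

Yes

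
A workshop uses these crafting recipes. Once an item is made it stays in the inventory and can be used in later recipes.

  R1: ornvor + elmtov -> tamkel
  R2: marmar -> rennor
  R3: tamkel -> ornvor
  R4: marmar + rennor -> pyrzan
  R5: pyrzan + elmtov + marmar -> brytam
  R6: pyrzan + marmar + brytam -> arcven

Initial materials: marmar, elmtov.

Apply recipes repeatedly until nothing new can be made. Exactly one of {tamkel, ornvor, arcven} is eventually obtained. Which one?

arcven

Using R2, marmar makes rennor.
Using R4, marmar and rennor make pyrzan.
Using R5, pyrzan, elmtov, and marmar make brytam.
pyrzan + marmar + brytam -> arcven (R6).
ornvor would need tamkel (R3), but tamkel is never obtained. tamkel would need ornvor and elmtov (R1), but ornvor is never obtained.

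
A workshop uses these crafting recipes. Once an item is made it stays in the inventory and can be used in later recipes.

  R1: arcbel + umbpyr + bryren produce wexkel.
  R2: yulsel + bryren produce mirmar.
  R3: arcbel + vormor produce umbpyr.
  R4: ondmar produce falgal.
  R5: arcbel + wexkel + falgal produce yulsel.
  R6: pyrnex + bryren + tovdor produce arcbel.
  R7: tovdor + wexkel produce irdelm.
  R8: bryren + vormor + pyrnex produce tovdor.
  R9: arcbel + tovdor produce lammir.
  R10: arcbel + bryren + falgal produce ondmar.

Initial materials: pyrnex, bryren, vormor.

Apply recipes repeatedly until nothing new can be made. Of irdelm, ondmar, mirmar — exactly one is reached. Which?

bryren + vormor + pyrnex → tovdor (R8).
pyrnex + bryren + tovdor → arcbel (R6).
Using R3, arcbel and vormor make umbpyr.
Using R1, arcbel, umbpyr, and bryren make wexkel.
Using R7, tovdor and wexkel make irdelm.
mirmar would need yulsel and bryren (R2), but yulsel is never obtained. ondmar would need arcbel, bryren, and falgal (R10), but falgal is never obtained.

irdelm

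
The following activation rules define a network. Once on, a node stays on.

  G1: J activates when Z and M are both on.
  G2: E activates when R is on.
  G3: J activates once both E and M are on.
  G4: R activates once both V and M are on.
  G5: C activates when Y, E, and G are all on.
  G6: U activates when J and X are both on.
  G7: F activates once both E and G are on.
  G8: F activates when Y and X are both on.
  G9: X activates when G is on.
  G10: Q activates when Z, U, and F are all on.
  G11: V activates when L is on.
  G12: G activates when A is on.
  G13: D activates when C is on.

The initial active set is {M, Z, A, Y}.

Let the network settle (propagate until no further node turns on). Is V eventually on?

V would need L (G11), but L never turns on.

No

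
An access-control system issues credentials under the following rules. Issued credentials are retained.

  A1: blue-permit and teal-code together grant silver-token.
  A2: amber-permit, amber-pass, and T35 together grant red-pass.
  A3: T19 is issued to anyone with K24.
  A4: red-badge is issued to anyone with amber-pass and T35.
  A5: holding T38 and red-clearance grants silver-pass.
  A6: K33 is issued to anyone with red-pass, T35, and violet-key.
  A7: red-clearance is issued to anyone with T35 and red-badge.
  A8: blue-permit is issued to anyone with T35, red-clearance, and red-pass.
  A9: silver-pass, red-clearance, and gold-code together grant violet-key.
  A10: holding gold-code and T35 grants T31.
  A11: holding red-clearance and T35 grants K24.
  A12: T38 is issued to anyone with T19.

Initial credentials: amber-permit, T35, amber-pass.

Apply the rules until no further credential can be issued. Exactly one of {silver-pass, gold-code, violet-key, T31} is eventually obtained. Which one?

silver-pass

Holding amber-pass and T35 grants red-badge (A4).
Holding T35 and red-badge grants red-clearance (A7).
Holding red-clearance and T35 grants K24 (A11).
Holding K24 grants T19 (A3).
Holding T19 grants T38 (A12).
Holding T38 and red-clearance grants silver-pass (A5).
violet-key would need silver-pass, red-clearance, and gold-code (A9), but gold-code is never granted. T31 would need gold-code and T35 (A10), but gold-code is never granted. No rule produces gold-code, and it is not given.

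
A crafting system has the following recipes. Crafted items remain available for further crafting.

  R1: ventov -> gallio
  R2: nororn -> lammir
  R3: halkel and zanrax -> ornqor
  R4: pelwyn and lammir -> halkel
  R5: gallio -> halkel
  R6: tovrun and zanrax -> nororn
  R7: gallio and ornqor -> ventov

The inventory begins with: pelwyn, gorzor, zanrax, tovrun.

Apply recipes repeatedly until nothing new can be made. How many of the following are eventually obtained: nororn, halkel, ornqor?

tovrun and zanrax -> nororn (R6).
nororn -> lammir (R2).
Using R4, pelwyn and lammir make halkel.
Using R3, halkel and zanrax make ornqor.
nororn: reached.
halkel: reached.
ornqor: reached.
All 3 are reached.

3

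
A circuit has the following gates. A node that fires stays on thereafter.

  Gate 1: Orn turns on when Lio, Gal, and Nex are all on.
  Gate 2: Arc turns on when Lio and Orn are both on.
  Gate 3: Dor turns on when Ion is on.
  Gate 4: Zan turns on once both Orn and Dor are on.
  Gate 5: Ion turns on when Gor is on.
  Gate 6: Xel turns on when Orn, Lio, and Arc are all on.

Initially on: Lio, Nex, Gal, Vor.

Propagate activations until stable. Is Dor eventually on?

Dor would need Ion (Gate 3), but Ion never turns on.

No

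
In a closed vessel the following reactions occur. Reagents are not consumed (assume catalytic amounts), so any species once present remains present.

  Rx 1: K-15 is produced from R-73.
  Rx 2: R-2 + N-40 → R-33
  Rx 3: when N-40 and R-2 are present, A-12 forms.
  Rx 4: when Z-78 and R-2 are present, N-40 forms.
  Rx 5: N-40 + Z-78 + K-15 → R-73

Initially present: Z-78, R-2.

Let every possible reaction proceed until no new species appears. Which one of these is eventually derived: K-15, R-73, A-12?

A-12

Z-78 and R-2 present → N-40 forms (Rx 4).
N-40 and R-2 present → A-12 forms (Rx 3).
R-73 would need N-40, Z-78, and K-15 (Rx 5), but K-15 never forms. K-15 would need R-73 (Rx 1), but R-73 never forms.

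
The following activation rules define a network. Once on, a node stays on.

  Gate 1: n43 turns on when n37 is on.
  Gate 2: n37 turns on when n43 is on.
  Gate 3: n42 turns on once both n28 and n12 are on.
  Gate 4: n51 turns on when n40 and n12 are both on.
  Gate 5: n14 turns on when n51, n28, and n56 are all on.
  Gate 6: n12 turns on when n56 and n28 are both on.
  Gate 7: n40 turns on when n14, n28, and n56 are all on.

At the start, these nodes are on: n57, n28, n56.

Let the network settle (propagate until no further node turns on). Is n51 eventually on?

No

n51 would need n40 and n12 (Gate 4), but n40 never turns on.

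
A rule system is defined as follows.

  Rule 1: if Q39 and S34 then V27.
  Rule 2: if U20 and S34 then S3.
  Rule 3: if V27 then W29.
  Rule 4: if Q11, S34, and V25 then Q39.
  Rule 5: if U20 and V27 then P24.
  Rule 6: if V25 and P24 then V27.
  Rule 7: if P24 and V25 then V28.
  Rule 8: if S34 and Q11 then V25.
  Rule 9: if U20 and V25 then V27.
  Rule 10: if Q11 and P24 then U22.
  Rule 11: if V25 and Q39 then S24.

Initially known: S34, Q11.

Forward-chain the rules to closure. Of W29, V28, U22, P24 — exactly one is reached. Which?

From S34 and Q11, Rule 8 gives V25.
Q11, S34, and V25 hold, so Q39 follows (Rule 4).
Q39 and S34 hold, so V27 follows (Rule 1).
From V27, Rule 3 gives W29.
U22 would need Q11 and P24 (Rule 10), but P24 is never established. V28 would need P24 and V25 (Rule 7), but P24 is never established. P24 would need U20 and V27 (Rule 5), but U20 is never established.

W29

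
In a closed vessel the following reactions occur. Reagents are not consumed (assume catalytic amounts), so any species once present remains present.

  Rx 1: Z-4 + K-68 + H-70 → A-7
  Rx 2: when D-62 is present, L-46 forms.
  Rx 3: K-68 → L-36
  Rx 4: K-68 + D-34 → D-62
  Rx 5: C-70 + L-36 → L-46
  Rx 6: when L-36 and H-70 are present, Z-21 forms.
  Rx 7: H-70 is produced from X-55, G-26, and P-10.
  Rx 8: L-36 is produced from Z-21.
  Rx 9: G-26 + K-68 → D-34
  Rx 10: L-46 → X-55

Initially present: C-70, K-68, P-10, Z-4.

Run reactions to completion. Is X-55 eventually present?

Yes

K-68 present → L-36 forms (Rx 3).
C-70 and L-36 present → L-46 forms (Rx 5).
L-46 present → X-55 forms (Rx 10).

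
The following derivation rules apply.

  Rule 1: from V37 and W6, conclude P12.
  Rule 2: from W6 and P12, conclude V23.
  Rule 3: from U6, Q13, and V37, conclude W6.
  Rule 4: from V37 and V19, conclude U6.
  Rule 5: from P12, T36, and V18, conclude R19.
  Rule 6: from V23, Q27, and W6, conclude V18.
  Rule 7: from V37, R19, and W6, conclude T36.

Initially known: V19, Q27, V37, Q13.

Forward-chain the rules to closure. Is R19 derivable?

No

R19 would need P12, T36, and V18 (Rule 5), but T36 is never established.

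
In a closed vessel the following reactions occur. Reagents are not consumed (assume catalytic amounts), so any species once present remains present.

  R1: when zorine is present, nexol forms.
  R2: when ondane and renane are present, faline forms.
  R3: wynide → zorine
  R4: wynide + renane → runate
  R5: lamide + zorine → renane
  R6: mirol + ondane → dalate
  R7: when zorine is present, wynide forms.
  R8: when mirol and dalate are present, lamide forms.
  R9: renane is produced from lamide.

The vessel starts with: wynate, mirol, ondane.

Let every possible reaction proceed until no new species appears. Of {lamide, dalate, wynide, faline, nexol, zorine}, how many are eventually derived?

3

mirol and ondane present → dalate forms (R6).
mirol and dalate present → lamide forms (R8).
lamide present → renane forms (R9).
ondane and renane present → faline forms (R2).
lamide: reached.
dalate: reached.
wynide would need zorine (R7), but zorine never forms.
faline: reached.
nexol would need zorine (R1), but zorine never forms.
zorine would need wynide (R3), but wynide never forms.
Reached: lamide, dalate, and faline — 3 of the 6.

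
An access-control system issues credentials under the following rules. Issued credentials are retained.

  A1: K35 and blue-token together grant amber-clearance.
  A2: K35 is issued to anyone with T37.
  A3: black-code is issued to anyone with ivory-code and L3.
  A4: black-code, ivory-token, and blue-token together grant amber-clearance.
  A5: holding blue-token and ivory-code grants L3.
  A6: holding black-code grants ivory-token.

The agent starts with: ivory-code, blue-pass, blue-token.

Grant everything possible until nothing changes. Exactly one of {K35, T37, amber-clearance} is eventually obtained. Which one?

amber-clearance

Holding blue-token and ivory-code grants L3 (A5).
Holding ivory-code and L3 grants black-code (A3).
Holding black-code grants ivory-token (A6).
Holding black-code, ivory-token, and blue-token grants amber-clearance (A4).
K35 would need T37 (A2), but T37 is never granted. No rule produces T37, and it is not given.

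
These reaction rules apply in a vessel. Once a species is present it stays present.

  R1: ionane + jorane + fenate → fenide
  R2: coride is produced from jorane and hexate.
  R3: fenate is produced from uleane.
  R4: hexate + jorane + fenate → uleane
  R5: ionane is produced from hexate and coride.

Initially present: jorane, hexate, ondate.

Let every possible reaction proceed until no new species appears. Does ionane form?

jorane and hexate present → coride forms (R2).
hexate and coride present → ionane forms (R5).

Yes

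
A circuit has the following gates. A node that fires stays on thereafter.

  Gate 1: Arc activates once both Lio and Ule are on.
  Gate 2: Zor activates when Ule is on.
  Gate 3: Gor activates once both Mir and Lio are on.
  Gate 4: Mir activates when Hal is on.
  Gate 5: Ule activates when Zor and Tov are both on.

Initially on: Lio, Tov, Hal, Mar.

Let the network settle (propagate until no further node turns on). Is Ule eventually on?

No

Ule would need Zor and Tov (Gate 5), but Zor never turns on.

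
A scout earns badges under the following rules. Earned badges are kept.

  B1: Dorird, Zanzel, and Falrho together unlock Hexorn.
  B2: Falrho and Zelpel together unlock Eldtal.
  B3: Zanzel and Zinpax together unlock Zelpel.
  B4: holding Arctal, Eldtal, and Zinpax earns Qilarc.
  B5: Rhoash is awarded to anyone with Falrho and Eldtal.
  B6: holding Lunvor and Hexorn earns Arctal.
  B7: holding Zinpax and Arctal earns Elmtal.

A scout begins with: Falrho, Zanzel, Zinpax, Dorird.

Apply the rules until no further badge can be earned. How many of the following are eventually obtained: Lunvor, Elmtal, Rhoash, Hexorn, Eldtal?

3

With Zanzel and Zinpax, Zelpel is earned (B3).
With Dorird, Zanzel, and Falrho, Hexorn is earned (B1).
With Falrho and Zelpel, Eldtal is earned (B2).
With Falrho and Eldtal, Rhoash is earned (B5).
No rule produces Lunvor, and it is not given.
Elmtal would need Zinpax and Arctal (B7), but Arctal is never earned.
Rhoash: reached.
Hexorn: reached.
Eldtal: reached.
Reached: Rhoash, Hexorn, and Eldtal — 3 of the 5.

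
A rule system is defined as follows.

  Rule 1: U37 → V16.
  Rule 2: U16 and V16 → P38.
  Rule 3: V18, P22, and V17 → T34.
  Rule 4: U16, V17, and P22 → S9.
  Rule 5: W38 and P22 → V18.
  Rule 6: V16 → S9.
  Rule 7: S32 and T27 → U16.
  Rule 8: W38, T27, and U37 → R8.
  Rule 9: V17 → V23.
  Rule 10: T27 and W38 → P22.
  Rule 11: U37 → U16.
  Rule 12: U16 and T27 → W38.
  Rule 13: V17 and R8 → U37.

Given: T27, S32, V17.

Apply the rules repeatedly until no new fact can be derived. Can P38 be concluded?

No

P38 would need U16 and V16 (Rule 2), but V16 is never established.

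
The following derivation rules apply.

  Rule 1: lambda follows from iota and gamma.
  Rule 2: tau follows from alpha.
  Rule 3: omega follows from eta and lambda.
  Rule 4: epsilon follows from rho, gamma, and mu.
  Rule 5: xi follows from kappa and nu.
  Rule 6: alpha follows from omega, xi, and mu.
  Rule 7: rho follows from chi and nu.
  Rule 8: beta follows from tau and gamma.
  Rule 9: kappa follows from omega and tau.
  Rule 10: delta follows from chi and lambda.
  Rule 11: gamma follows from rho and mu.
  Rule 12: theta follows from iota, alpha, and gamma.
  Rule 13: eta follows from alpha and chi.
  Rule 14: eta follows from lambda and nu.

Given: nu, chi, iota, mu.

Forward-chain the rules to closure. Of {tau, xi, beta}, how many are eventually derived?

0

tau would need alpha (Rule 2), but alpha is never established.
xi would need kappa and nu (Rule 5), but kappa is never established.
beta would need tau and gamma (Rule 8), but tau is never established.
None of the 3 are reached.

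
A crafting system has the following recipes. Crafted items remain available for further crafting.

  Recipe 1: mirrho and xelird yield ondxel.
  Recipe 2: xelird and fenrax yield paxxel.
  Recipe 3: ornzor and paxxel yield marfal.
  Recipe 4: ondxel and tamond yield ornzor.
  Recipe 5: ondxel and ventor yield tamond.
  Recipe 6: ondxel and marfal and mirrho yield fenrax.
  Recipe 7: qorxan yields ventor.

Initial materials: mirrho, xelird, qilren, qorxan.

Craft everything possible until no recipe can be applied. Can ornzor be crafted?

Using Recipe 7, qorxan makes ventor.
mirrho and xelird → ondxel (Recipe 1).
Using Recipe 5, ondxel and ventor make tamond.
ondxel and tamond → ornzor (Recipe 4).

Yes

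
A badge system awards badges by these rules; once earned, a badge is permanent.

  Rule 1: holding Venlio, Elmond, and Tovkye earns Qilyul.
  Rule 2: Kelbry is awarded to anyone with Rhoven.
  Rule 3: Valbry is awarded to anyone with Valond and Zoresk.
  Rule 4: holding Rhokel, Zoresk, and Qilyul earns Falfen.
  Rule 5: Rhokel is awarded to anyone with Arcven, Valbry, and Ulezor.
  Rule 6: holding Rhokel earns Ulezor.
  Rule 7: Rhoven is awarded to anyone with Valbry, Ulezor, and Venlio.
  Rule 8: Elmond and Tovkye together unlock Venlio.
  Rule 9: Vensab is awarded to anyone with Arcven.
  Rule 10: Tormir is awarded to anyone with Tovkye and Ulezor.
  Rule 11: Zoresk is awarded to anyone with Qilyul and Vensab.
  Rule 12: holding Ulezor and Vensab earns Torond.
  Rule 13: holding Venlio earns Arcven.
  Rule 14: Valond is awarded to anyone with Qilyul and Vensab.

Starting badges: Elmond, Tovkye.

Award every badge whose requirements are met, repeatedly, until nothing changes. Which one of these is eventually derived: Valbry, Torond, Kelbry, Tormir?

With Elmond and Tovkye, Venlio is earned (Rule 8).
With Venlio, Elmond, and Tovkye, Qilyul is earned (Rule 1).
With Venlio, Arcven is earned (Rule 13).
With Arcven, Vensab is earned (Rule 9).
With Qilyul and Vensab, Zoresk is earned (Rule 11).
With Qilyul and Vensab, Valond is earned (Rule 14).
With Valond and Zoresk, Valbry is earned (Rule 3).
Torond would need Ulezor and Vensab (Rule 12), but Ulezor is never earned. Tormir would need Tovkye and Ulezor (Rule 10), but Ulezor is never earned. Kelbry would need Rhoven (Rule 2), but Rhoven is never earned.

Valbry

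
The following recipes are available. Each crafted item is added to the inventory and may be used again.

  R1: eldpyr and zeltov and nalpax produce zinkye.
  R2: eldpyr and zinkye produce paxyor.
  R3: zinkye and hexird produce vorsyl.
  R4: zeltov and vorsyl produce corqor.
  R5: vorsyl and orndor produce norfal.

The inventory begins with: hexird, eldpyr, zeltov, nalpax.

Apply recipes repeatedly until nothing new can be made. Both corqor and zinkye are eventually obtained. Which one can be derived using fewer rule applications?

zinkye

zinkye: Using R1, eldpyr, zeltov, and nalpax make zinkye. [1 rule application]
corqor: eldpyr and zeltov and nalpax → zinkye (R1). Using R3, zinkye and hexird make vorsyl. Using R4, zeltov and vorsyl make corqor. [3 rule applications]
zinkye needs fewer.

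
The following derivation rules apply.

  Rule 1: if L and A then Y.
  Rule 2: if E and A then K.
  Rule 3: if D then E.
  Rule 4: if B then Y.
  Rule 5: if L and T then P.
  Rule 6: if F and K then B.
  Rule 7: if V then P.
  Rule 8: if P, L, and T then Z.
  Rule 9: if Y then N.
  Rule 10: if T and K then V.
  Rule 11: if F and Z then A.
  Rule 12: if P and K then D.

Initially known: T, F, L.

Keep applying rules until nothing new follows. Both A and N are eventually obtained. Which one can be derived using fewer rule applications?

A: L and T hold, so P follows (Rule 5). P, L, and T hold, so Z follows (Rule 8). F and Z hold, so A follows (Rule 11). [3 rule applications]
N: L and T hold, so P follows (Rule 5). From P, L, and T, Rule 8 gives Z. F and Z hold, so A follows (Rule 11). From L and A, Rule 1 gives Y. From Y, Rule 9 gives N. [5 rule applications]
A needs fewer.

A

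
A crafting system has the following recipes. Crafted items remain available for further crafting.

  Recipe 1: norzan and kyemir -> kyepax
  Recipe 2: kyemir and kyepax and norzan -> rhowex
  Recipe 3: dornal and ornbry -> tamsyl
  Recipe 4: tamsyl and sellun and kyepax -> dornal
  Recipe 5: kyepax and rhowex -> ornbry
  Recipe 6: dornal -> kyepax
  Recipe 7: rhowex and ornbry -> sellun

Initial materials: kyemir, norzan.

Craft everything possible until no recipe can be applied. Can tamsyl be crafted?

No

tamsyl would need dornal and ornbry (Recipe 3), but dornal is never obtained.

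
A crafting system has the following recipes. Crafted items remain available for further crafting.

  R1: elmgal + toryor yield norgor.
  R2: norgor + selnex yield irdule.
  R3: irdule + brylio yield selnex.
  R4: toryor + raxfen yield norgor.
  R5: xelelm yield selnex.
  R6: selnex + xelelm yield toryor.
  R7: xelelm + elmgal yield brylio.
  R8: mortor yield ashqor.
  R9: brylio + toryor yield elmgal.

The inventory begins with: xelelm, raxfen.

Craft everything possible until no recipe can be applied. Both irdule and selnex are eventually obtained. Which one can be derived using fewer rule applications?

selnex: xelelm → selnex (R5). [1 rule application]
irdule: xelelm → selnex (R5). selnex + xelelm → toryor (R6). Using R4, toryor and raxfen make norgor. norgor + selnex → irdule (R2). [4 rule applications]
selnex needs fewer.

selnex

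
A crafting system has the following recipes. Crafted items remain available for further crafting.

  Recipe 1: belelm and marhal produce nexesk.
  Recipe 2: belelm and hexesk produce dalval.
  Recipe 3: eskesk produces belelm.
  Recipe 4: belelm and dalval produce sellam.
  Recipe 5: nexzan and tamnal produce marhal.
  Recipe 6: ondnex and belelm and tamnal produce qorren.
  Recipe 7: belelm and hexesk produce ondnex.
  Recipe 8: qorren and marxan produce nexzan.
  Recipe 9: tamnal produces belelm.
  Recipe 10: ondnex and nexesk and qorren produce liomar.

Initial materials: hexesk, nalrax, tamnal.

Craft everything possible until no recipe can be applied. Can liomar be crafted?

liomar would need ondnex, nexesk, and qorren (Recipe 10), but nexesk is never obtained.

No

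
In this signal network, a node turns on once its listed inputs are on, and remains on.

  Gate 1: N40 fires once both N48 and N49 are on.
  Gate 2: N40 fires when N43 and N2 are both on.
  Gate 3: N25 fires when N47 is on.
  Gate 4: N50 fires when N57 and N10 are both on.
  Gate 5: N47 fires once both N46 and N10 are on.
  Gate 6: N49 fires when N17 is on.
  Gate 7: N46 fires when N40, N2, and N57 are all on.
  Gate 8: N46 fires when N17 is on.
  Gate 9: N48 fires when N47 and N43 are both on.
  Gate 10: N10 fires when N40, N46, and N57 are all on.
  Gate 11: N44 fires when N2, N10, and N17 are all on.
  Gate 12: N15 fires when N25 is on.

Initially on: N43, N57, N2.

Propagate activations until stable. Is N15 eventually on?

N43 and N2 are on, so N40 fires (Gate 2).
Gate 7: N40, N2, and N57 on → N46 on.
N40, N46, and N57 are on, so N10 fires (Gate 10).
Gate 5: N46 and N10 on → N47 on.
N47 is on, so N25 fires (Gate 3).
N25 is on, so N15 fires (Gate 12).

Yes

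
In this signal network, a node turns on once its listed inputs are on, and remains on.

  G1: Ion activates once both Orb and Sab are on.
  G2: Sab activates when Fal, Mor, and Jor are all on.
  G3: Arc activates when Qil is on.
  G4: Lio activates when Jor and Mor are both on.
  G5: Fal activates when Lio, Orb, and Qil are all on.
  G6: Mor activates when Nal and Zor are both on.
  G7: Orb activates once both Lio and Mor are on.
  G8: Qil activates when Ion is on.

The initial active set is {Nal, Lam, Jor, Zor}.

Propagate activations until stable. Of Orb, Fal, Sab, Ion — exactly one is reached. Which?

Orb

Nal and Zor are on, so Mor activates (G6).
Jor and Mor are on, so Lio activates (G4).
Lio and Mor are on, so Orb activates (G7).
Sab would need Fal, Mor, and Jor (G2), but Fal never turns on. Ion would need Orb and Sab (G1), but Sab never turns on. Fal would need Lio, Orb, and Qil (G5), but Qil never turns on.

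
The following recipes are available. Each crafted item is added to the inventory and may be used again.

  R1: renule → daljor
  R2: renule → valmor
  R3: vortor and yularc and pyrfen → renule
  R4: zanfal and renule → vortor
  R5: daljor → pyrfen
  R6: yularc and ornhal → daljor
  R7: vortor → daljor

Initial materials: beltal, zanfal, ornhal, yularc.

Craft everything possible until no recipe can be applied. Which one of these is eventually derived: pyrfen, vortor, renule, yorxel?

yularc and ornhal → daljor (R6).
daljor → pyrfen (R5).
renule would need vortor, yularc, and pyrfen (R3), but vortor is never obtained. No rule produces yorxel, and it is not given. vortor would need zanfal and renule (R4), but renule is never obtained.

pyrfen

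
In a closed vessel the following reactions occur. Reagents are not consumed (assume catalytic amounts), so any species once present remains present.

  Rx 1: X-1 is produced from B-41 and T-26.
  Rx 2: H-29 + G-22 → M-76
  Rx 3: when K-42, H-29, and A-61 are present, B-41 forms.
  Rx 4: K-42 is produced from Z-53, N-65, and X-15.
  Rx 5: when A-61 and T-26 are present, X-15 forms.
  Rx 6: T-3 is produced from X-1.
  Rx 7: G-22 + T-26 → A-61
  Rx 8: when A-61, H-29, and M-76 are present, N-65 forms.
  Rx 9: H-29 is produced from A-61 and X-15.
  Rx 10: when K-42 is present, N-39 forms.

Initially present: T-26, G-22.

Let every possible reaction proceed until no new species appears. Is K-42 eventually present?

K-42 would need Z-53, N-65, and X-15 (Rx 4), but Z-53 never forms.

No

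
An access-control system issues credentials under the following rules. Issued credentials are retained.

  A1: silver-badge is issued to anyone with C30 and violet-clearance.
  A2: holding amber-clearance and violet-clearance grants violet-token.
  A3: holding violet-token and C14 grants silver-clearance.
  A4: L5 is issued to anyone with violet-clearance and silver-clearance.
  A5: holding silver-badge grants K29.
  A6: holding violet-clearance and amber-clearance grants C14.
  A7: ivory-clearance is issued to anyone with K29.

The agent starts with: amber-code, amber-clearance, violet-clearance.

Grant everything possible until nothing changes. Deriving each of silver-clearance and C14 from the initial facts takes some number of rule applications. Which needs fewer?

C14

C14: Holding violet-clearance and amber-clearance grants C14 (A6). [1 rule application]
silver-clearance: Holding violet-clearance and amber-clearance grants C14 (A6). Holding amber-clearance and violet-clearance grants violet-token (A2). Holding violet-token and C14 grants silver-clearance (A3). [3 rule applications]
C14 needs fewer.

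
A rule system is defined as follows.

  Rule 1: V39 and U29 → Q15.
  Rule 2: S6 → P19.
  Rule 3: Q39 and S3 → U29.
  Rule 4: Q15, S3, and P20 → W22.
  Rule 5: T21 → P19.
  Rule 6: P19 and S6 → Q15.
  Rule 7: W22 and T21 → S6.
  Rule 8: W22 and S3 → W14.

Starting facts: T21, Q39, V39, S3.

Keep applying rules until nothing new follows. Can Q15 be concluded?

Yes

From Q39 and S3, Rule 3 gives U29.
From V39 and U29, Rule 1 gives Q15.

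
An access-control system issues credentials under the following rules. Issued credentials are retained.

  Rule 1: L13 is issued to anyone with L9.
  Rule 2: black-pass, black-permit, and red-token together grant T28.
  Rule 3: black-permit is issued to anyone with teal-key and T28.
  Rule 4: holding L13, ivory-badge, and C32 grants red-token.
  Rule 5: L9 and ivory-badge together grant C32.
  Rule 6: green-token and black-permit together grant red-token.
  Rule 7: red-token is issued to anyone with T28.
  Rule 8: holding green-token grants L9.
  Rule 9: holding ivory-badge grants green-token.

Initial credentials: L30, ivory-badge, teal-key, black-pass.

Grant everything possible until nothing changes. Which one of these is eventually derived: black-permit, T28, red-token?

Holding ivory-badge grants green-token (Rule 9).
Holding green-token grants L9 (Rule 8).
Holding L9 and ivory-badge grants C32 (Rule 5).
Holding L9 grants L13 (Rule 1).
Holding L13, ivory-badge, and C32 grants red-token (Rule 4).
T28 would need black-pass, black-permit, and red-token (Rule 2), but black-permit is never granted. black-permit would need teal-key and T28 (Rule 3), but T28 is never granted.

red-token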